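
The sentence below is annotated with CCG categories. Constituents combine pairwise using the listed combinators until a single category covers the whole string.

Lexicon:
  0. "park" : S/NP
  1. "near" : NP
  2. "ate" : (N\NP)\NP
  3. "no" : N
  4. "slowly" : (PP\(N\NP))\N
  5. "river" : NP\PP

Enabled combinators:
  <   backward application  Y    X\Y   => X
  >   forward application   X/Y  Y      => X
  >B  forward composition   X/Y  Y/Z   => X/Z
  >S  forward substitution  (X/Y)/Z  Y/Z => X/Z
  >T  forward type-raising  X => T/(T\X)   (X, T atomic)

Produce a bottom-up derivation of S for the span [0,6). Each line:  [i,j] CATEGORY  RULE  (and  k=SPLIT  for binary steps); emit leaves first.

[0,1] S/NP  lex  "park"
[1,2] NP  lex  "near"
[2,3] (N\NP)\NP  lex  "ate"
[1,3] N\NP  <  k=2
[3,4] N  lex  "no"
[4,5] (PP\(N\NP))\N  lex  "slowly"
[3,5] PP\(N\NP)  <  k=4
[1,5] PP  <  k=3
[5,6] NP\PP  lex  "river"
[1,6] NP  <  k=5
[0,6] S  >  k=1

[0,6] S   >
  [0,1] "park" : S/NP
  [1,6] NP   <
    [1,5] PP   <
      [1,3] N\NP   <
        [1,2] "near" : NP
        [2,3] "ate" : (N\NP)\NP
      [3,5] PP\(N\NP)   <
        [3,4] "no" : N
        [4,5] "slowly" : (PP\(N\NP))\N
    [5,6] "river" : NP\PP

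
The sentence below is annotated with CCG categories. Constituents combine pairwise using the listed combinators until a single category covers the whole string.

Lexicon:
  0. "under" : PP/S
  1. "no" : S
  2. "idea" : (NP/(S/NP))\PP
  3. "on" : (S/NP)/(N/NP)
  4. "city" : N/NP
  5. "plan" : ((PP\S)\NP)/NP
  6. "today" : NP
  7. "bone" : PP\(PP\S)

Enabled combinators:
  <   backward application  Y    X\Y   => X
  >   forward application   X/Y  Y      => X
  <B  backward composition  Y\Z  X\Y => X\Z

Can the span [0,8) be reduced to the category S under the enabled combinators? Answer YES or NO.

NO

PP/S S (NP/(S/NP))\PP (S/NP)/(N/NP) N/NP ((PP\S)\NP)/NP NP PP\(PP\S)
CKY chart[0,8] = {PP}; S ∉ chart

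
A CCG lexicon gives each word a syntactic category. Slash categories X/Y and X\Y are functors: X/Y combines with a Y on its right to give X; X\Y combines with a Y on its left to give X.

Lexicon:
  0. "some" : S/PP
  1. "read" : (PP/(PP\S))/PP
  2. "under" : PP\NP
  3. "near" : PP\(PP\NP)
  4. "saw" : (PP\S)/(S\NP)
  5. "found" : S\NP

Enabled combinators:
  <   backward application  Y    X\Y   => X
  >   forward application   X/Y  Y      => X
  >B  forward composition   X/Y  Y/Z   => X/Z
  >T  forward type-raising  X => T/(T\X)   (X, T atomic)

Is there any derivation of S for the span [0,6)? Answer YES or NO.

YES

[0,6] S   >
  [0,1] "some" : S/PP
  [1,6] PP   >
    [1,4] PP/(PP\S)   >
      [1,2] "read" : (PP/(PP\S))/PP
      [2,4] PP   <
        [2,3] "under" : PP\NP
        [3,4] "near" : PP\(PP\NP)
    [4,6] PP\S   >
      [4,5] "saw" : (PP\S)/(S\NP)
      [5,6] "found" : S\NP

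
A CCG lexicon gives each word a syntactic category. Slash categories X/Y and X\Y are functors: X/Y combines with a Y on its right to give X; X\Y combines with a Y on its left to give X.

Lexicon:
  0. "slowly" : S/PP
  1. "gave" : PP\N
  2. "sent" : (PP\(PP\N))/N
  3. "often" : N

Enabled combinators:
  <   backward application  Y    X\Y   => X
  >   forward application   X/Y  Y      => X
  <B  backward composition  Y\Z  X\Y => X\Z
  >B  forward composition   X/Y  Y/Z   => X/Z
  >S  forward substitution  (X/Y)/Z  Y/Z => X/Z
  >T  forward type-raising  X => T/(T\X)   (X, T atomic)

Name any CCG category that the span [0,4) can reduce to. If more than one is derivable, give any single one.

S

[0,4] S   >
  [0,1] "slowly" : S/PP
  [1,4] PP   <
    [1,2] "gave" : PP\N
    [2,4] PP\(PP\N)   >
      [2,3] "sent" : (PP\(PP\N))/N
      [3,4] "often" : N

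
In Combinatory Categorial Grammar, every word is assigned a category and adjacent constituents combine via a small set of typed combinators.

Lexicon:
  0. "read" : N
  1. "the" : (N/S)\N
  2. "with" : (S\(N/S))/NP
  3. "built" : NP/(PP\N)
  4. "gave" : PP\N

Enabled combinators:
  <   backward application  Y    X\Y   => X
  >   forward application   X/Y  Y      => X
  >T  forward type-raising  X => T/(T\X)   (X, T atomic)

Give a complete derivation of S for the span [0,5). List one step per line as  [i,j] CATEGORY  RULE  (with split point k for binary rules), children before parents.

[0,5] S   <
  [0,2] N/S   <
    [0,1] "read" : N
    [1,2] "the" : (N/S)\N
  [2,5] S\(N/S)   >
    [2,3] "with" : (S\(N/S))/NP
    [3,5] NP   >
      [3,4] "built" : NP/(PP\N)
      [4,5] "gave" : PP\N

[0,1] N  lex  "read"
[1,2] (N/S)\N  lex  "the"
[0,2] N/S  <  k=1
[2,3] (S\(N/S))/NP  lex  "with"
[3,4] NP/(PP\N)  lex  "built"
[4,5] PP\N  lex  "gave"
[3,5] NP  >  k=4
[2,5] S\(N/S)  >  k=3
[0,5] S  <  k=2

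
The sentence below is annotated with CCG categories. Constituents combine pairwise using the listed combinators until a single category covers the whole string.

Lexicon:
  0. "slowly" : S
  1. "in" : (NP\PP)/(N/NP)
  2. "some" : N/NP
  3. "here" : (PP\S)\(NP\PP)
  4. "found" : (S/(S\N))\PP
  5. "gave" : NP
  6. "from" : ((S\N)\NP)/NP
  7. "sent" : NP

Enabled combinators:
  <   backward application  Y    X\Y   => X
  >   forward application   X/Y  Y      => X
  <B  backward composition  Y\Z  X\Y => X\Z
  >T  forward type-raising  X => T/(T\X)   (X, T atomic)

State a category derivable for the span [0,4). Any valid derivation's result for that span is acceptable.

[0,8] S   >
  [0,5] S/(S\N)   <
    [0,4] PP   <
      [0,1] "slowly" : S
      [1,4] PP\S   <
        [1,3] NP\PP   >
          [1,2] "in" : (NP\PP)/(N/NP)
          [2,3] "some" : N/NP
        [3,4] "here" : (PP\S)\(NP\PP)
    [4,5] "found" : (S/(S\N))\PP
  [5,8] S\N   <
    [5,6] "gave" : NP
    [6,8] (S\N)\NP   >
      [6,7] "from" : ((S\N)\NP)/NP
      [7,8] "sent" : NP

PP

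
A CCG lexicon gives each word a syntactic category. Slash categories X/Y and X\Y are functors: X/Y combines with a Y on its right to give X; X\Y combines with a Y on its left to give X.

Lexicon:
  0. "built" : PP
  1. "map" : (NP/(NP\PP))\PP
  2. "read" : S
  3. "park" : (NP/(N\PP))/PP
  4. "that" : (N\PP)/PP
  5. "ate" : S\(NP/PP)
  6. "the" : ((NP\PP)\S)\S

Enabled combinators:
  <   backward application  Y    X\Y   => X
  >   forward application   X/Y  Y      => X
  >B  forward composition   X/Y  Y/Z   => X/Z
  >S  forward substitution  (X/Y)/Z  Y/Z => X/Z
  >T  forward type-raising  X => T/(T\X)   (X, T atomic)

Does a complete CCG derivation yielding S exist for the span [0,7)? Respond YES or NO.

NO

PP (NP/(NP\PP))\PP S (NP/(N\PP))/PP (N\PP)/PP S\(NP/PP) ((NP\PP)\S)\S
CKY chart[0,7] = {N/(N\NP), NP, NP/(NP\NP), PP/(PP\NP), S/(S\NP)}; S ∉ chart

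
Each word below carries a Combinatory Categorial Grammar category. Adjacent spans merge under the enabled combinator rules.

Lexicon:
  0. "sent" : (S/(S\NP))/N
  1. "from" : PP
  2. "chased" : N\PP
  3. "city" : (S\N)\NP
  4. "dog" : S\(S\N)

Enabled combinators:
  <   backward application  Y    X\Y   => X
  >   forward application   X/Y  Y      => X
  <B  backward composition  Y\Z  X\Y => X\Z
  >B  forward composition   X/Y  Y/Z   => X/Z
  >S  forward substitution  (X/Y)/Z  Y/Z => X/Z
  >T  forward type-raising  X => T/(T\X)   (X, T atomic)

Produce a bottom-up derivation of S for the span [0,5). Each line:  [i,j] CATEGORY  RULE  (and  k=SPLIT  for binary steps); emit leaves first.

[0,1] (S/(S\NP))/N  lex  "sent"
[1,2] PP  lex  "from"
[1,2] N/(N\PP)  >T
[2,3] N\PP  lex  "chased"
[1,3] N  >  k=2
[0,3] S/(S\NP)  >  k=1
[3,4] (S\N)\NP  lex  "city"
[4,5] S\(S\N)  lex  "dog"
[3,5] S\NP  <B  k=4
[0,5] S  >  k=3

[0,5] S   >
  [0,3] S/(S\NP)   >
    [0,1] "sent" : (S/(S\NP))/N
    [1,3] N   >
      [1,2] N/(N\PP)   >T
        [1,2] "from" : PP
      [2,3] "chased" : N\PP
  [3,5] S\NP   <B
    [3,4] "city" : (S\N)\NP
    [4,5] "dog" : S\(S\N)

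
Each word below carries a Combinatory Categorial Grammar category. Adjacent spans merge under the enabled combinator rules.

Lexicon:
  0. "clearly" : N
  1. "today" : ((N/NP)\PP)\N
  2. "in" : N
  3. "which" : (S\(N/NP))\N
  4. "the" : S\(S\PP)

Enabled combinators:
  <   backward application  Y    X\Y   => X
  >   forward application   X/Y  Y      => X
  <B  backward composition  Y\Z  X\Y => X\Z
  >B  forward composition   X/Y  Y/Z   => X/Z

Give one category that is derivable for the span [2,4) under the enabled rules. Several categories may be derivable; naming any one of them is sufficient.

[0,5] S   <
  [0,4] S\PP   <B
    [0,2] (N/NP)\PP   <
      [0,1] "clearly" : N
      [1,2] "today" : ((N/NP)\PP)\N
    [2,4] S\(N/NP)   <
      [2,3] "in" : N
      [3,4] "which" : (S\(N/NP))\N
  [4,5] "the" : S\(S\PP)

S\(N/NP)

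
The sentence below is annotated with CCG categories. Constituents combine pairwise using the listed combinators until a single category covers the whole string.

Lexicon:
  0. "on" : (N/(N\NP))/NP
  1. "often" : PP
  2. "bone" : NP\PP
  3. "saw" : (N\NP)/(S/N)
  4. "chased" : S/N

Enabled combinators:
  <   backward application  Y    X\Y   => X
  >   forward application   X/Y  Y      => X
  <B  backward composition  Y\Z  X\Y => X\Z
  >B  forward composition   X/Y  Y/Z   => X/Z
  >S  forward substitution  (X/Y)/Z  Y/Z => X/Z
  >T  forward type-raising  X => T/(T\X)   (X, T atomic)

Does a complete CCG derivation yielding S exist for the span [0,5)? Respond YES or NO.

(N/(N\NP))/NP PP NP\PP (N\NP)/(S/N) S/N
CKY chart[0,5] = {(N/(N\NP))/(NP\N), N, N/(N\N), NP/(NP\N), PP/(PP\N), S/(S\N)}; S ∉ chart

NO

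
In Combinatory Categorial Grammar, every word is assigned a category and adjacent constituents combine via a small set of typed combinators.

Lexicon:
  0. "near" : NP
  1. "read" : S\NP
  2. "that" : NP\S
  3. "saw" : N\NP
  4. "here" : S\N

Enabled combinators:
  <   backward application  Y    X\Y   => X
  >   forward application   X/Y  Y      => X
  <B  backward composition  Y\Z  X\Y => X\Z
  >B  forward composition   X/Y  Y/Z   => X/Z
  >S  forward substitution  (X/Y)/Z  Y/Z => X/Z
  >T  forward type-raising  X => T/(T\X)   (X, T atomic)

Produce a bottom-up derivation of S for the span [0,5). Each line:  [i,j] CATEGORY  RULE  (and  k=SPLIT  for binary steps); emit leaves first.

[0,1] NP  lex  "near"
[0,1] S/(S\NP)  >T
[1,2] S\NP  lex  "read"
[2,3] NP\S  lex  "that"
[1,3] NP\NP  <B  k=2
[3,4] N\NP  lex  "saw"
[1,4] N\NP  <B  k=3
[4,5] S\N  lex  "here"
[1,5] S\NP  <B  k=4
[0,5] S  >  k=1

[0,5] S   >
  [0,1] S/(S\NP)   >T
    [0,1] "near" : NP
  [1,5] S\NP   <B
    [1,4] N\NP   <B
      [1,3] NP\NP   <B
        [1,2] "read" : S\NP
        [2,3] "that" : NP\S
      [3,4] "saw" : N\NP
    [4,5] "here" : S\N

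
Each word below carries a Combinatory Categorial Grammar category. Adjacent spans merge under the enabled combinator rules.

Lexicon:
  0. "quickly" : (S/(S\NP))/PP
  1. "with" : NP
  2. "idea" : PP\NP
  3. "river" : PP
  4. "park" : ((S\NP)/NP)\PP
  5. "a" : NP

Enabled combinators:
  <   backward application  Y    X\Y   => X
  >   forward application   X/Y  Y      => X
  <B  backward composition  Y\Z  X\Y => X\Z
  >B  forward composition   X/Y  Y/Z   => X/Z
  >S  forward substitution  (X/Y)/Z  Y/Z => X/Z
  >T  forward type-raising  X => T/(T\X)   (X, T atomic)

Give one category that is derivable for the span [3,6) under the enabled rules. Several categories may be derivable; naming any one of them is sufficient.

S\NP

[0,6] S   >
  [0,3] S/(S\NP)   >
    [0,1] "quickly" : (S/(S\NP))/PP
    [1,3] PP   <
      [1,2] "with" : NP
      [2,3] "idea" : PP\NP
  [3,6] S\NP   >
    [3,5] (S\NP)/NP   <
      [3,4] "river" : PP
      [4,5] "park" : ((S\NP)/NP)\PP
    [5,6] "a" : NP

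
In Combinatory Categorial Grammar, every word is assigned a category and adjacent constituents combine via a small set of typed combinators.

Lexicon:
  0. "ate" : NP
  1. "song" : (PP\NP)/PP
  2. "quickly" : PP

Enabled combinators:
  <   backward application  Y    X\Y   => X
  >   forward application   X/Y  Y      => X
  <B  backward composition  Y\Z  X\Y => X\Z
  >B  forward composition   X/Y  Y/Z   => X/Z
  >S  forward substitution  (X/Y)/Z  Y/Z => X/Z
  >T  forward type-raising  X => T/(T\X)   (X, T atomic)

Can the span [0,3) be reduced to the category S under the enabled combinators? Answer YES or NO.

NP (PP\NP)/PP PP
CKY chart[0,3] = {N/(N\PP), NP/(NP\PP), PP, PP/(PP\PP), S/(S\PP)}; S ∉ chart

NO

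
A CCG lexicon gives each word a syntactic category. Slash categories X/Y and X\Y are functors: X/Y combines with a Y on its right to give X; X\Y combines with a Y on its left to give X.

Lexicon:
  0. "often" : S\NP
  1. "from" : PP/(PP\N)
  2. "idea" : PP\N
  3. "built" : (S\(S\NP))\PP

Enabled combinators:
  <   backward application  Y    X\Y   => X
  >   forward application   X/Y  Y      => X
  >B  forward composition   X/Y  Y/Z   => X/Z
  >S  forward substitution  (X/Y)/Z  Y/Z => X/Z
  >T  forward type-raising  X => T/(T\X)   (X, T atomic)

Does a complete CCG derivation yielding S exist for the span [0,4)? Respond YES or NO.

[0,4] S   <
  [0,1] "often" : S\NP
  [1,4] S\(S\NP)   <
    [1,3] PP   >
      [1,2] "from" : PP/(PP\N)
      [2,3] "idea" : PP\N
    [3,4] "built" : (S\(S\NP))\PP

YES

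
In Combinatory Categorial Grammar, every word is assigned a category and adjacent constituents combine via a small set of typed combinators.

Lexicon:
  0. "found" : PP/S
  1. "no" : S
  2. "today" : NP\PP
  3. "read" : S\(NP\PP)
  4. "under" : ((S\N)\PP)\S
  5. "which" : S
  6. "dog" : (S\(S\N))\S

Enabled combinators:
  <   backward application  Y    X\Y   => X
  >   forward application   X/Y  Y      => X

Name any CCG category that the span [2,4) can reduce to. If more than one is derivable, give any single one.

[0,7] S   <
  [0,5] S\N   <
    [0,2] PP   >
      [0,1] "found" : PP/S
      [1,2] "no" : S
    [2,5] (S\N)\PP   <
      [2,4] S   <
        [2,3] "today" : NP\PP
        [3,4] "read" : S\(NP\PP)
      [4,5] "under" : ((S\N)\PP)\S
  [5,7] S\(S\N)   <
    [5,6] "which" : S
    [6,7] "dog" : (S\(S\N))\S

S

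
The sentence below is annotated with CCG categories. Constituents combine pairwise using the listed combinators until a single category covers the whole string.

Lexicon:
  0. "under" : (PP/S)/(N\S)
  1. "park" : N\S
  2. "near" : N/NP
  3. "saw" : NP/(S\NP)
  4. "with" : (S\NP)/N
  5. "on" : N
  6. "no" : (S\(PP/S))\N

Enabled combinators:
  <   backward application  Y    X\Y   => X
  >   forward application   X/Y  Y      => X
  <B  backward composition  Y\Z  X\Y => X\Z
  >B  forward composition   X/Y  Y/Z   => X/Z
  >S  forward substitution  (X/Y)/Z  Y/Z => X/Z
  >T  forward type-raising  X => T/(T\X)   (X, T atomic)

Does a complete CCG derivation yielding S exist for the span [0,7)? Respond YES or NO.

YES

[0,7] S   <
  [0,2] PP/S   >
    [0,1] "under" : (PP/S)/(N\S)
    [1,2] "park" : N\S
  [2,7] S\(PP/S)   <
    [2,6] N   >
      [2,3] "near" : N/NP
      [3,6] NP   >
        [3,4] "saw" : NP/(S\NP)
        [4,6] S\NP   >
          [4,5] "with" : (S\NP)/N
          [5,6] "on" : N
    [6,7] "no" : (S\(PP/S))\N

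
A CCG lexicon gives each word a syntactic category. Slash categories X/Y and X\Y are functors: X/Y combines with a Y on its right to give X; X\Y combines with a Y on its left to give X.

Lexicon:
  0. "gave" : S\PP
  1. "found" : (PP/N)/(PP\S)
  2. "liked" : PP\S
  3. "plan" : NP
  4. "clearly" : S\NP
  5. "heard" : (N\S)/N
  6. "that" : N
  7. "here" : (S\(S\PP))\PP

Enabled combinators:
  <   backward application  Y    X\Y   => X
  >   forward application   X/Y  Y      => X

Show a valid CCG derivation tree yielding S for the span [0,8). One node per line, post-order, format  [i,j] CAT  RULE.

[0,1] S\PP  lex  "gave"
[1,2] (PP/N)/(PP\S)  lex  "found"
[2,3] PP\S  lex  "liked"
[1,3] PP/N  >  k=2
[3,4] NP  lex  "plan"
[4,5] S\NP  lex  "clearly"
[3,5] S  <  k=4
[5,6] (N\S)/N  lex  "heard"
[6,7] N  lex  "that"
[5,7] N\S  >  k=6
[3,7] N  <  k=5
[1,7] PP  >  k=3
[7,8] (S\(S\PP))\PP  lex  "here"
[1,8] S\(S\PP)  <  k=7
[0,8] S  <  k=1

[0,8] S   <
  [0,1] "gave" : S\PP
  [1,8] S\(S\PP)   <
    [1,7] PP   >
      [1,3] PP/N   >
        [1,2] "found" : (PP/N)/(PP\S)
        [2,3] "liked" : PP\S
      [3,7] N   <
        [3,5] S   <
          [3,4] "plan" : NP
          [4,5] "clearly" : S\NP
        [5,7] N\S   >
          [5,6] "heard" : (N\S)/N
          [6,7] "that" : N
    [7,8] "here" : (S\(S\PP))\PP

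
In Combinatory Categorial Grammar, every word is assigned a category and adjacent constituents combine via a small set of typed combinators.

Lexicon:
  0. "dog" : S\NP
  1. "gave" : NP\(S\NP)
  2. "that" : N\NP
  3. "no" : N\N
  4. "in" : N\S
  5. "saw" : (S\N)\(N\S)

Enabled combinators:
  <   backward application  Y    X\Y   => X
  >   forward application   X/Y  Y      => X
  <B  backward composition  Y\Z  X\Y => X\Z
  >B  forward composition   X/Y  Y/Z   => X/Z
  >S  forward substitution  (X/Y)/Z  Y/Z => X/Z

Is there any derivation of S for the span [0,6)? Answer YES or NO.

[0,6] S   <
  [0,3] N   <
    [0,2] NP   <
      [0,1] "dog" : S\NP
      [1,2] "gave" : NP\(S\NP)
    [2,3] "that" : N\NP
  [3,6] S\N   <B
    [3,4] "no" : N\N
    [4,6] S\N   <
      [4,5] "in" : N\S
      [5,6] "saw" : (S\N)\(N\S)

YES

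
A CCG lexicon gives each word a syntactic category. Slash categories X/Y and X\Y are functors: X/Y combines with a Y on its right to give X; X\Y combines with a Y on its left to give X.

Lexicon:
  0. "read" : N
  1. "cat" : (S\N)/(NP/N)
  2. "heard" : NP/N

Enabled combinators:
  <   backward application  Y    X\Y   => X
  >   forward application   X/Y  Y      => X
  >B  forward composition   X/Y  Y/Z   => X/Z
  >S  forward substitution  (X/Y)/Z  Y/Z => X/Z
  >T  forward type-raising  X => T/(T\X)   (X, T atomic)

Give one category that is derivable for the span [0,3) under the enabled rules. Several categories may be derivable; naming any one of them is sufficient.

[0,3] S   <
  [0,1] "read" : N
  [1,3] S\N   >
    [1,2] "cat" : (S\N)/(NP/N)
    [2,3] "heard" : NP/N

S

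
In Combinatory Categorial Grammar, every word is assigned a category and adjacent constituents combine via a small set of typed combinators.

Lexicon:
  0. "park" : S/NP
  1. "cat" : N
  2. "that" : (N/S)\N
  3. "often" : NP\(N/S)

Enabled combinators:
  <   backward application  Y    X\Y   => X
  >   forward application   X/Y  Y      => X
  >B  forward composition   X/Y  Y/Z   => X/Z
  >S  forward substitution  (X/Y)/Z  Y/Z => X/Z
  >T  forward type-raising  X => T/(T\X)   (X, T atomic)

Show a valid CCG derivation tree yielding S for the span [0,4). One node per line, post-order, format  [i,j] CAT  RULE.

[0,1] S/NP  lex  "park"
[1,2] N  lex  "cat"
[2,3] (N/S)\N  lex  "that"
[1,3] N/S  <  k=2
[3,4] NP\(N/S)  lex  "often"
[1,4] NP  <  k=3
[0,4] S  >  k=1

[0,4] S   >
  [0,1] "park" : S/NP
  [1,4] NP   <
    [1,3] N/S   <
      [1,2] "cat" : N
      [2,3] "that" : (N/S)\N
    [3,4] "often" : NP\(N/S)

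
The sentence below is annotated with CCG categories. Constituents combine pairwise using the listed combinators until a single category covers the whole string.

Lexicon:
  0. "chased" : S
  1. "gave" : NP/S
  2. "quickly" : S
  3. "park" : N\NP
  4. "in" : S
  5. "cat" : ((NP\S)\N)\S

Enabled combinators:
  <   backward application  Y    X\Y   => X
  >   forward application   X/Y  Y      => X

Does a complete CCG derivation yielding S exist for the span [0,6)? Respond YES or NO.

NO

S NP/S S N\NP S ((NP\S)\N)\S
CKY chart[0,6] = {NP}; S ∉ chart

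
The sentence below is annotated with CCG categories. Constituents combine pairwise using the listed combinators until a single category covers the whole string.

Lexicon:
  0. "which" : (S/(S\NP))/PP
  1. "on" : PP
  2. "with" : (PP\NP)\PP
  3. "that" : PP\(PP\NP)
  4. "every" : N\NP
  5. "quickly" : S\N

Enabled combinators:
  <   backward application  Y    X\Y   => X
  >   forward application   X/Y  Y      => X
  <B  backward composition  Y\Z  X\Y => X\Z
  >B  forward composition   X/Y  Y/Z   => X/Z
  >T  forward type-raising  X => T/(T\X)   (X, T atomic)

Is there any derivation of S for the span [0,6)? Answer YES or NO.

[0,6] S   >
  [0,4] S/(S\NP)   >
    [0,1] "which" : (S/(S\NP))/PP
    [1,4] PP   <
      [1,3] PP\NP   <
        [1,2] "on" : PP
        [2,3] "with" : (PP\NP)\PP
      [3,4] "that" : PP\(PP\NP)
  [4,6] S\NP   <B
    [4,5] "every" : N\NP
    [5,6] "quickly" : S\N

YES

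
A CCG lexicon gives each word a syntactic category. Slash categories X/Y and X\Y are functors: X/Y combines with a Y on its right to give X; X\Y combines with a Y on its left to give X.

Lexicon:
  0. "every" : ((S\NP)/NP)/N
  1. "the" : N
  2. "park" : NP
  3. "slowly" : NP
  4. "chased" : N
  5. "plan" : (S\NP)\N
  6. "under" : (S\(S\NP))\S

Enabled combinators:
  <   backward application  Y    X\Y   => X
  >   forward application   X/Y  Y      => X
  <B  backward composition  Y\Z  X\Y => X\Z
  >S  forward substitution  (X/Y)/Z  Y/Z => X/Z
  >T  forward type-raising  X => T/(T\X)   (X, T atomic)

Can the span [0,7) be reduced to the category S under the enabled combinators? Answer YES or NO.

[0,7] S   <
  [0,3] S\NP   >
    [0,2] (S\NP)/NP   >
      [0,1] "every" : ((S\NP)/NP)/N
      [1,2] "the" : N
    [2,3] "park" : NP
  [3,7] S\(S\NP)   <
    [3,6] S   >
      [3,4] S/(S\NP)   >T
        [3,4] "slowly" : NP
      [4,6] S\NP   <
        [4,5] "chased" : N
        [5,6] "plan" : (S\NP)\N
    [6,7] "under" : (S\(S\NP))\S

YES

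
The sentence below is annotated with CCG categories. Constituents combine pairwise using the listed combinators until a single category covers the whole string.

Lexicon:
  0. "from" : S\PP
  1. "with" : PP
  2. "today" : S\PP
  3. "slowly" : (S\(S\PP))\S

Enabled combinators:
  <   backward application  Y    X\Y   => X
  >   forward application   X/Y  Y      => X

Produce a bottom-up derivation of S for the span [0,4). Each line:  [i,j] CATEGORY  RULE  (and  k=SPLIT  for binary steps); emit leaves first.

[0,1] S\PP  lex  "from"
[1,2] PP  lex  "with"
[2,3] S\PP  lex  "today"
[1,3] S  <  k=2
[3,4] (S\(S\PP))\S  lex  "slowly"
[1,4] S\(S\PP)  <  k=3
[0,4] S  <  k=1

[0,4] S   <
  [0,1] "from" : S\PP
  [1,4] S\(S\PP)   <
    [1,3] S   <
      [1,2] "with" : PP
      [2,3] "today" : S\PP
    [3,4] "slowly" : (S\(S\PP))\S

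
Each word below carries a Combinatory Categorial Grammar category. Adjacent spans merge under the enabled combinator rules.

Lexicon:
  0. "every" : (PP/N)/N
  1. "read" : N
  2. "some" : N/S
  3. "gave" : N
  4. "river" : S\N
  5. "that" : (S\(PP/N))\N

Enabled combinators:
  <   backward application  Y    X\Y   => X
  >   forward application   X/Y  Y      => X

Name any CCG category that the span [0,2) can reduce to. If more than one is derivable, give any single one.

[0,6] S   <
  [0,2] PP/N   >
    [0,1] "every" : (PP/N)/N
    [1,2] "read" : N
  [2,6] S\(PP/N)   <
    [2,5] N   >
      [2,3] "some" : N/S
      [3,5] S   <
        [3,4] "gave" : N
        [4,5] "river" : S\N
    [5,6] "that" : (S\(PP/N))\N

PP/N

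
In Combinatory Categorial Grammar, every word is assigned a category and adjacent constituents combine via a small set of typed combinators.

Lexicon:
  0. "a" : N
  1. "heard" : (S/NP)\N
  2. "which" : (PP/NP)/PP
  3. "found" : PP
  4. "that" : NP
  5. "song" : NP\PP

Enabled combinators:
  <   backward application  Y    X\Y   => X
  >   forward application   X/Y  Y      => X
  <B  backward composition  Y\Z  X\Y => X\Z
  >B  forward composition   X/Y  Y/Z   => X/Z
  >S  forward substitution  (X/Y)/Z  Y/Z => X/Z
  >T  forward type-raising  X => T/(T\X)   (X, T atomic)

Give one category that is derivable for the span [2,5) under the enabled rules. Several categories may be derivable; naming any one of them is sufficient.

PP

[0,6] S   >
  [0,2] S/NP   <
    [0,1] "a" : N
    [1,2] "heard" : (S/NP)\N
  [2,6] NP   <
    [2,5] PP   >
      [2,4] PP/NP   >
        [2,3] "which" : (PP/NP)/PP
        [3,4] "found" : PP
      [4,5] "that" : NP
    [5,6] "song" : NP\PP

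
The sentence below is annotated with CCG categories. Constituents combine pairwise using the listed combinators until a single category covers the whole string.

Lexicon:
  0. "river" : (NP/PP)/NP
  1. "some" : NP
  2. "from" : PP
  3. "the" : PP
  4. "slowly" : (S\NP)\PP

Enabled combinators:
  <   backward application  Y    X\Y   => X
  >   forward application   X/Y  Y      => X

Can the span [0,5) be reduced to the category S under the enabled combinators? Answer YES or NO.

[0,5] S   <
  [0,3] NP   >
    [0,2] NP/PP   >
      [0,1] "river" : (NP/PP)/NP
      [1,2] "some" : NP
    [2,3] "from" : PP
  [3,5] S\NP   <
    [3,4] "the" : PP
    [4,5] "slowly" : (S\NP)\PP

YES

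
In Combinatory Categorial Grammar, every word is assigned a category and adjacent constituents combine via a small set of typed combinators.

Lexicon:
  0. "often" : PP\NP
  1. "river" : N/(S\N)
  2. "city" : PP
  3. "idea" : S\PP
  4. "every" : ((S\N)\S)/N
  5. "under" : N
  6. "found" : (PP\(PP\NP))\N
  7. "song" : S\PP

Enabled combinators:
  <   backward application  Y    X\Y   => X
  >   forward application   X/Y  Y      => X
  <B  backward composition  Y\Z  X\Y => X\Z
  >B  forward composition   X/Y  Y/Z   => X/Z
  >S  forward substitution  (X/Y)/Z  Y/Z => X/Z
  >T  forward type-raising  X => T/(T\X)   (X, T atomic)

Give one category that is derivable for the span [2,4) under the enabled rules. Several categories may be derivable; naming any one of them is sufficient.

S

[0,8] S   <
  [0,7] PP   <
    [0,1] "often" : PP\NP
    [1,7] PP\(PP\NP)   <
      [1,6] N   >
        [1,2] "river" : N/(S\N)
        [2,6] S\N   <
          [2,4] S   >
            [2,3] S/(S\PP)   >T
              [2,3] "city" : PP
            [3,4] "idea" : S\PP
          [4,6] (S\N)\S   >
            [4,5] "every" : ((S\N)\S)/N
            [5,6] "under" : N
      [6,7] "found" : (PP\(PP\NP))\N
  [7,8] "song" : S\PP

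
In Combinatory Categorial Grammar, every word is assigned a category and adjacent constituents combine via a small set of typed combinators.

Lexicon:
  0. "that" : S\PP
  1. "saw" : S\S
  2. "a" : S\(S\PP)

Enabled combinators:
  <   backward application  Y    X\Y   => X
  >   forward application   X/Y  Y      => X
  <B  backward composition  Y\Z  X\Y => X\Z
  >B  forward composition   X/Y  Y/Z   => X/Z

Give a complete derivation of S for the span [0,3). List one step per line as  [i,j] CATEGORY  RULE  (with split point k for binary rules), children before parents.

[0,1] S\PP  lex  "that"
[1,2] S\S  lex  "saw"
[0,2] S\PP  <B  k=1
[2,3] S\(S\PP)  lex  "a"
[0,3] S  <  k=2

[0,3] S   <
  [0,2] S\PP   <B
    [0,1] "that" : S\PP
    [1,2] "saw" : S\S
  [2,3] "a" : S\(S\PP)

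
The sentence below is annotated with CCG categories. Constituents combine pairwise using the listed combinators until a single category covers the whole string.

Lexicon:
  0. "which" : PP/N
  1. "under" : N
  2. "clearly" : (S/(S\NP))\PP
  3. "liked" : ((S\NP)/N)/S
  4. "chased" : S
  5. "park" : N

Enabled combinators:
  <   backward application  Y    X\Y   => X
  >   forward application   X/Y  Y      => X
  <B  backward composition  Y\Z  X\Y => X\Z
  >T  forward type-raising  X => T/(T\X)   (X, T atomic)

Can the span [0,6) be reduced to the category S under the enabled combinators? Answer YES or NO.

[0,6] S   >
  [0,3] S/(S\NP)   <
    [0,2] PP   >
      [0,1] "which" : PP/N
      [1,2] "under" : N
    [2,3] "clearly" : (S/(S\NP))\PP
  [3,6] S\NP   >
    [3,5] (S\NP)/N   >
      [3,4] "liked" : ((S\NP)/N)/S
      [4,5] "chased" : S
    [5,6] "park" : N

YES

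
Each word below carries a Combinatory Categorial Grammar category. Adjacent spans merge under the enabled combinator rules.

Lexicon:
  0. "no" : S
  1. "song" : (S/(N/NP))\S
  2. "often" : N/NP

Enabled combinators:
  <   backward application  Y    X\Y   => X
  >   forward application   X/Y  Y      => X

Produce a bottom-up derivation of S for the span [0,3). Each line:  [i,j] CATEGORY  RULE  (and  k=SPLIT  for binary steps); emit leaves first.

[0,3] S   >
  [0,2] S/(N/NP)   <
    [0,1] "no" : S
    [1,2] "song" : (S/(N/NP))\S
  [2,3] "often" : N/NP

[0,1] S  lex  "no"
[1,2] (S/(N/NP))\S  lex  "song"
[0,2] S/(N/NP)  <  k=1
[2,3] N/NP  lex  "often"
[0,3] S  >  k=2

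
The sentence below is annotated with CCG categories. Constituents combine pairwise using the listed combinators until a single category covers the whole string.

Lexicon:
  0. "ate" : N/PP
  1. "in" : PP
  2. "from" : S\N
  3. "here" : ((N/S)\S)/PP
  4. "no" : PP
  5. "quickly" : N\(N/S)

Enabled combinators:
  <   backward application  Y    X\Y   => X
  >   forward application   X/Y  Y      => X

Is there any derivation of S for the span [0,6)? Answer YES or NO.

NO

N/PP PP S\N ((N/S)\S)/PP PP N\(N/S)
CKY chart[0,6] = {N}; S ∉ chart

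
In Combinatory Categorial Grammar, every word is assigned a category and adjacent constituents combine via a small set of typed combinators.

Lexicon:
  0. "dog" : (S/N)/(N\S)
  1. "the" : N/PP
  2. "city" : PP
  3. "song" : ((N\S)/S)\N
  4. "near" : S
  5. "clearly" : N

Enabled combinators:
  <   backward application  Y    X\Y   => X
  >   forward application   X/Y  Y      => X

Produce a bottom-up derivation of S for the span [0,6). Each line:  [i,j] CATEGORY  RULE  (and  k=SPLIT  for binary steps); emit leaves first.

[0,6] S   >
  [0,5] S/N   >
    [0,1] "dog" : (S/N)/(N\S)
    [1,5] N\S   >
      [1,4] (N\S)/S   <
        [1,3] N   >
          [1,2] "the" : N/PP
          [2,3] "city" : PP
        [3,4] "song" : ((N\S)/S)\N
      [4,5] "near" : S
  [5,6] "clearly" : N

[0,1] (S/N)/(N\S)  lex  "dog"
[1,2] N/PP  lex  "the"
[2,3] PP  lex  "city"
[1,3] N  >  k=2
[3,4] ((N\S)/S)\N  lex  "song"
[1,4] (N\S)/S  <  k=3
[4,5] S  lex  "near"
[1,5] N\S  >  k=4
[0,5] S/N  >  k=1
[5,6] N  lex  "clearly"
[0,6] S  >  k=5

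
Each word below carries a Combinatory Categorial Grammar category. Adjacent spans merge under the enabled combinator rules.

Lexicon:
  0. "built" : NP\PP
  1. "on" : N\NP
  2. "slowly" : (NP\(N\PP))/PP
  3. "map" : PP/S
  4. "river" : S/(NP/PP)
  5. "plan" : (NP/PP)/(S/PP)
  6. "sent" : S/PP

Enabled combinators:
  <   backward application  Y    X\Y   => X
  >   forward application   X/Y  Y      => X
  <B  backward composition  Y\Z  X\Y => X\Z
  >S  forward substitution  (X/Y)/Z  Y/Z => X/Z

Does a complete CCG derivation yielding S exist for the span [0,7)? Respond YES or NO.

NP\PP N\NP (NP\(N\PP))/PP PP/S S/(NP/PP) (NP/PP)/(S/PP) S/PP
CKY chart[0,7] = {NP}; S ∉ chart

NO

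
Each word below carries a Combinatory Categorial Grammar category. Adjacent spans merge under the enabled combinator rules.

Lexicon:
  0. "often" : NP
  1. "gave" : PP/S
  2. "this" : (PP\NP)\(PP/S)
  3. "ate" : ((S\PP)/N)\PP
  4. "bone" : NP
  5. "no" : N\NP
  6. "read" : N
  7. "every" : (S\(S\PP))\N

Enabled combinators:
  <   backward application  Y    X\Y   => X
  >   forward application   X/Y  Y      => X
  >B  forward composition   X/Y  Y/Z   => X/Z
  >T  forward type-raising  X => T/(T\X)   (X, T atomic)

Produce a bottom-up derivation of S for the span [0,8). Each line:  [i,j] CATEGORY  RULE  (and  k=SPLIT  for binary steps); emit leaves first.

[0,1] NP  lex  "often"
[0,1] PP/(PP\NP)  >T
[1,2] PP/S  lex  "gave"
[2,3] (PP\NP)\(PP/S)  lex  "this"
[1,3] PP\NP  <  k=2
[0,3] PP  >  k=1
[3,4] ((S\PP)/N)\PP  lex  "ate"
[0,4] (S\PP)/N  <  k=3
[4,5] NP  lex  "bone"
[5,6] N\NP  lex  "no"
[4,6] N  <  k=5
[0,6] S\PP  >  k=4
[6,7] N  lex  "read"
[7,8] (S\(S\PP))\N  lex  "every"
[6,8] S\(S\PP)  <  k=7
[0,8] S  <  k=6

[0,8] S   <
  [0,6] S\PP   >
    [0,4] (S\PP)/N   <
      [0,3] PP   >
        [0,1] PP/(PP\NP)   >T
          [0,1] "often" : NP
        [1,3] PP\NP   <
          [1,2] "gave" : PP/S
          [2,3] "this" : (PP\NP)\(PP/S)
      [3,4] "ate" : ((S\PP)/N)\PP
    [4,6] N   <
      [4,5] "bone" : NP
      [5,6] "no" : N\NP
  [6,8] S\(S\PP)   <
    [6,7] "read" : N
    [7,8] "every" : (S\(S\PP))\N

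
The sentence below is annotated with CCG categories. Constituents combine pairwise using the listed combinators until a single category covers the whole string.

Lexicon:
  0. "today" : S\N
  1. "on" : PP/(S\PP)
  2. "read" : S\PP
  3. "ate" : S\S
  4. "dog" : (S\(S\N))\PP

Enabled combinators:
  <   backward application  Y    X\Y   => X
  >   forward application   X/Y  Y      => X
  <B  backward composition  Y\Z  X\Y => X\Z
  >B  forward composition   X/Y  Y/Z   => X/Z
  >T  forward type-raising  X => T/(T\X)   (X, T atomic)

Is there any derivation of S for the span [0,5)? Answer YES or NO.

[0,5] S   <
  [0,1] "today" : S\N
  [1,5] S\(S\N)   <
    [1,4] PP   >
      [1,2] "on" : PP/(S\PP)
      [2,4] S\PP   <B
        [2,3] "read" : S\PP
        [3,4] "ate" : S\S
    [4,5] "dog" : (S\(S\N))\PP

YES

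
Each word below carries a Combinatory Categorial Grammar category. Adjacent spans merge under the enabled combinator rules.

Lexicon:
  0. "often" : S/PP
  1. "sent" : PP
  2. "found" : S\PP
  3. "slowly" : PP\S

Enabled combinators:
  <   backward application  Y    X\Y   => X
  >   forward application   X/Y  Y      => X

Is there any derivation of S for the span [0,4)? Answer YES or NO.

[0,4] S   >
  [0,1] "often" : S/PP
  [1,4] PP   <
    [1,3] S   <
      [1,2] "sent" : PP
      [2,3] "found" : S\PP
    [3,4] "slowly" : PP\S

YES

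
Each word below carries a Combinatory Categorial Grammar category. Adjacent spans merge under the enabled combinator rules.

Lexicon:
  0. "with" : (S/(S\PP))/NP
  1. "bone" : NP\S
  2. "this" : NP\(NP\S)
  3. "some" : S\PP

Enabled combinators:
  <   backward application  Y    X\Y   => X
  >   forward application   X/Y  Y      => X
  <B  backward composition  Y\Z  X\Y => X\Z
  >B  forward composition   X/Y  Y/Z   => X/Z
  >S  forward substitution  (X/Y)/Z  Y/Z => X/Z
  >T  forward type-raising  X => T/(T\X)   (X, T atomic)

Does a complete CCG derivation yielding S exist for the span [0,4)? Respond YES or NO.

YES

[0,4] S   >
  [0,3] S/(S\PP)   >
    [0,1] "with" : (S/(S\PP))/NP
    [1,3] NP   <
      [1,2] "bone" : NP\S
      [2,3] "this" : NP\(NP\S)
  [3,4] "some" : S\PP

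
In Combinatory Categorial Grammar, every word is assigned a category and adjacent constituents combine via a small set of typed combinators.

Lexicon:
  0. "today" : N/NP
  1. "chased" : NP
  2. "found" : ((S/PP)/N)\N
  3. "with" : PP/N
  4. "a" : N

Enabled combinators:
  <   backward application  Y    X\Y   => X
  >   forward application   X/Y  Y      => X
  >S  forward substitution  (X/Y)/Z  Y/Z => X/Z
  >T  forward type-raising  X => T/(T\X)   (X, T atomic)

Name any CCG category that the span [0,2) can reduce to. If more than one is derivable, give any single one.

[0,5] S   >
  [0,4] S/N   >S
    [0,3] (S/PP)/N   <
      [0,2] N   >
        [0,1] "today" : N/NP
        [1,2] "chased" : NP
      [2,3] "found" : ((S/PP)/N)\N
    [3,4] "with" : PP/N
  [4,5] "a" : N

N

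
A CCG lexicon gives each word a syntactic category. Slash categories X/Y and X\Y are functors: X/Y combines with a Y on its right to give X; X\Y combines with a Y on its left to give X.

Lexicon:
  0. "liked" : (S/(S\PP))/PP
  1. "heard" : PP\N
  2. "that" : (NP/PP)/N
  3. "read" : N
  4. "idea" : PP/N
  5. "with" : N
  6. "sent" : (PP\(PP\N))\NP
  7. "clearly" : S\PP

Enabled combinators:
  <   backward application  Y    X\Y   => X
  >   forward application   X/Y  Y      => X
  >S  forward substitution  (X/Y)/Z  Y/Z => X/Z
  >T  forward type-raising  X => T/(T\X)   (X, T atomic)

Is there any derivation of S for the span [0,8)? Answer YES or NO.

YES

[0,8] S   >
  [0,7] S/(S\PP)   >
    [0,1] "liked" : (S/(S\PP))/PP
    [1,7] PP   <
      [1,2] "heard" : PP\N
      [2,7] PP\(PP\N)   <
        [2,6] NP   >
          [2,4] NP/PP   >
            [2,3] "that" : (NP/PP)/N
            [3,4] "read" : N
          [4,6] PP   >
            [4,5] "idea" : PP/N
            [5,6] "with" : N
        [6,7] "sent" : (PP\(PP\N))\NP
  [7,8] "clearly" : S\PP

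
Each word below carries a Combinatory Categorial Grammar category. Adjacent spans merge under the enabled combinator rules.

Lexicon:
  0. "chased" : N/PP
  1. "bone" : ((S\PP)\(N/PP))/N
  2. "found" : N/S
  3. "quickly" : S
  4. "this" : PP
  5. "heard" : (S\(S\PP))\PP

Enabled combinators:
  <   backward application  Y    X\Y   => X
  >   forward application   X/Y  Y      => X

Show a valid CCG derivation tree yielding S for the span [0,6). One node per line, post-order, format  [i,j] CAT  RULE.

[0,6] S   <
  [0,4] S\PP   <
    [0,1] "chased" : N/PP
    [1,4] (S\PP)\(N/PP)   >
      [1,2] "bone" : ((S\PP)\(N/PP))/N
      [2,4] N   >
        [2,3] "found" : N/S
        [3,4] "quickly" : S
  [4,6] S\(S\PP)   <
    [4,5] "this" : PP
    [5,6] "heard" : (S\(S\PP))\PP

[0,1] N/PP  lex  "chased"
[1,2] ((S\PP)\(N/PP))/N  lex  "bone"
[2,3] N/S  lex  "found"
[3,4] S  lex  "quickly"
[2,4] N  >  k=3
[1,4] (S\PP)\(N/PP)  >  k=2
[0,4] S\PP  <  k=1
[4,5] PP  lex  "this"
[5,6] (S\(S\PP))\PP  lex  "heard"
[4,6] S\(S\PP)  <  k=5
[0,6] S  <  k=4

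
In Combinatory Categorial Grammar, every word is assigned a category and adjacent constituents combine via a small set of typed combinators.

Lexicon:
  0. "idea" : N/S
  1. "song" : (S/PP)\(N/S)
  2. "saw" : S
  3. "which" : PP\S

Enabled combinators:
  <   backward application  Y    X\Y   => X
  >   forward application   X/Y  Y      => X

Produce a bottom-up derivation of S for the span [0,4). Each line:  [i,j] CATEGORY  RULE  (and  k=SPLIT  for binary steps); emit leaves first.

[0,4] S   >
  [0,2] S/PP   <
    [0,1] "idea" : N/S
    [1,2] "song" : (S/PP)\(N/S)
  [2,4] PP   <
    [2,3] "saw" : S
    [3,4] "which" : PP\S

[0,1] N/S  lex  "idea"
[1,2] (S/PP)\(N/S)  lex  "song"
[0,2] S/PP  <  k=1
[2,3] S  lex  "saw"
[3,4] PP\S  lex  "which"
[2,4] PP  <  k=3
[0,4] S  >  k=2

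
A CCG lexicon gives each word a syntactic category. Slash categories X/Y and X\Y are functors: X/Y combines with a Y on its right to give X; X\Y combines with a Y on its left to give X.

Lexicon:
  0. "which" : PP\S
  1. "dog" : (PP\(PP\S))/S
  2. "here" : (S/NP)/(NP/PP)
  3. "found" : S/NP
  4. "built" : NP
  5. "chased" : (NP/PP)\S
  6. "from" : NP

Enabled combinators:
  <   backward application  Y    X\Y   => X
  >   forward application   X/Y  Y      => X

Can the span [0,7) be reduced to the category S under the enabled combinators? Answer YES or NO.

NO

PP\S (PP\(PP\S))/S (S/NP)/(NP/PP) S/NP NP (NP/PP)\S NP
CKY chart[0,7] = {PP}; S ∉ chart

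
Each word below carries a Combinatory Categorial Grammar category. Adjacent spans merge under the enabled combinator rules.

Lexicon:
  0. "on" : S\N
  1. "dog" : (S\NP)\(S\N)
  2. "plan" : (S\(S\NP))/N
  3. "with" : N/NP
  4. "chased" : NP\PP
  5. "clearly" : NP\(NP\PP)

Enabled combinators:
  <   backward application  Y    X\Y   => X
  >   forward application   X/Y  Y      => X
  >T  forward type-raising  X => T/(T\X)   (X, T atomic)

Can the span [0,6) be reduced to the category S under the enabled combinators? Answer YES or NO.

YES

[0,6] S   <
  [0,2] S\NP   <
    [0,1] "on" : S\N
    [1,2] "dog" : (S\NP)\(S\N)
  [2,6] S\(S\NP)   >
    [2,3] "plan" : (S\(S\NP))/N
    [3,6] N   >
      [3,4] "with" : N/NP
      [4,6] NP   <
        [4,5] "chased" : NP\PP
        [5,6] "clearly" : NP\(NP\PP)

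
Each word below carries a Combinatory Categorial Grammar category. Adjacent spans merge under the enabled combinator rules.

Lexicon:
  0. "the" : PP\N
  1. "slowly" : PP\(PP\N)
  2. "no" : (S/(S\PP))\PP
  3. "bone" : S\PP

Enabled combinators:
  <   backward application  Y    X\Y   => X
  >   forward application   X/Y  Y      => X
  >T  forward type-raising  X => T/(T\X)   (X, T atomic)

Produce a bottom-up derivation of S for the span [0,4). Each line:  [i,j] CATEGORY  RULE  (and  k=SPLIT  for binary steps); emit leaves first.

[0,4] S   >
  [0,3] S/(S\PP)   <
    [0,2] PP   <
      [0,1] "the" : PP\N
      [1,2] "slowly" : PP\(PP\N)
    [2,3] "no" : (S/(S\PP))\PP
  [3,4] "bone" : S\PP

[0,1] PP\N  lex  "the"
[1,2] PP\(PP\N)  lex  "slowly"
[0,2] PP  <  k=1
[2,3] (S/(S\PP))\PP  lex  "no"
[0,3] S/(S\PP)  <  k=2
[3,4] S\PP  lex  "bone"
[0,4] S  >  k=3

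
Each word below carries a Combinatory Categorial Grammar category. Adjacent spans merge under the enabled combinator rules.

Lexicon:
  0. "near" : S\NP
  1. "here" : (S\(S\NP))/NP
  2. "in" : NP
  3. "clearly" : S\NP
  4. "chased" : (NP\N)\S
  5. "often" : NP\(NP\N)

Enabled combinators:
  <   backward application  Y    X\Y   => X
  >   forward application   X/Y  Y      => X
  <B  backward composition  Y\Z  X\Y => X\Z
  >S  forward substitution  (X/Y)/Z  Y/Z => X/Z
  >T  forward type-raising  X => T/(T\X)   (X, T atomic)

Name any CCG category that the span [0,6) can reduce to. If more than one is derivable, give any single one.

S

[0,6] S   <
  [0,1] "near" : S\NP
  [1,6] S\(S\NP)   >
    [1,2] "here" : (S\(S\NP))/NP
    [2,6] NP   <
      [2,5] NP\N   <
        [2,4] S   <
          [2,3] "in" : NP
          [3,4] "clearly" : S\NP
        [4,5] "chased" : (NP\N)\S
      [5,6] "often" : NP\(NP\N)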